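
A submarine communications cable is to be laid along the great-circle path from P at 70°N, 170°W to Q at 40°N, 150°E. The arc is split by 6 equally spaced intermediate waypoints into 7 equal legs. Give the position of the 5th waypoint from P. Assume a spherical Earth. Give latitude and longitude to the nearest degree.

≈ 50°N, 156°E

Write both endpoints as unit vectors p₁, p₂ with components (cos φ cos λ, cos φ sin λ, sin φ).
The central angle between the endpoints is δ = arccos(p₁·p₂) ≈ 0.636 rad (36.4°).
Interpolate at f = 5/7 with slerp weights a = sin((1−f)δ)/sin δ ≈ 0.304, b = sin(fδ)/sin δ ≈ 0.739.
p = a·p₁ + b·p₂ ≈ (-0.593, 0.265, 0.761); φ = arcsin(p_z) ≈ 49.53°, λ = atan2(p_y, p_x) ≈ 155.91°.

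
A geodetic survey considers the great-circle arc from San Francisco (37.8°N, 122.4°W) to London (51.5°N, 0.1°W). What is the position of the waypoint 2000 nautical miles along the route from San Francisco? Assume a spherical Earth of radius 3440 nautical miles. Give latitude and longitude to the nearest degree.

≈ 61°N, 84°W

The haversine formula gives a central angle δ ≈ 1.352 rad (77.5°) between the endpoints. The total great-circle distance is δ·R ≈ 1.352 × 3440 ≈ 4652 nmi, so the target fraction is f = 2000/4652 ≈ 0.430.
Interpolate at f ≈ 0.430 with slerp weights a = sin((1−f)δ)/sin δ ≈ 0.714, b = sin(fδ)/sin δ ≈ 0.563.
p = a·p₁ + b·p₂ ≈ (0.048, -0.477, 0.878); φ = arcsin(p_z) ≈ 61.37°, λ = atan2(p_y, p_x) ≈ -84.25°.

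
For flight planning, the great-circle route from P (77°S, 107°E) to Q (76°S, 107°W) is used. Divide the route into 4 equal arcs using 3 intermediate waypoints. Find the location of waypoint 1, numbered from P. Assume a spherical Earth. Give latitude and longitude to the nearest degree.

Write both endpoints as unit vectors p₁, p₂ with components (cos φ cos λ, cos φ sin λ, sin φ).
The central angle between the endpoints is δ = arccos(p₁·p₂) ≈ 0.450 rad (25.8°).
Interpolate at f = 1/4 with slerp weights a = sin((1−f)δ)/sin δ ≈ 0.761, b = sin(fδ)/sin δ ≈ 0.258.
p = a·p₁ + b·p₂ ≈ (-0.068, 0.104, -0.992); φ = arcsin(p_z) ≈ -82.85°, λ = atan2(p_y, p_x) ≈ 123.29°.

≈ (83°S, 123°E)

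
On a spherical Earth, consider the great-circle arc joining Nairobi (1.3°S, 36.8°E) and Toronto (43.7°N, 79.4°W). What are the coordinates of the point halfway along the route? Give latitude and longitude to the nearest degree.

≈ 35°N, 7°W

Write both endpoints as unit vectors p₁, p₂ with components (cos φ cos λ, cos φ sin λ, sin φ).
The central angle between the endpoints is δ = arccos(p₁·p₂) ≈ 1.912 rad (109.6°).
Interpolate at f = 1/2 with slerp weights a = sin((1−f)δ)/sin δ ≈ 0.867, b = sin(fδ)/sin δ ≈ 0.867.
p = a·p₁ + b·p₂ ≈ (0.809, -0.097, 0.579); φ = arcsin(p_z) ≈ 35.40°, λ = atan2(p_y, p_x) ≈ -6.83°.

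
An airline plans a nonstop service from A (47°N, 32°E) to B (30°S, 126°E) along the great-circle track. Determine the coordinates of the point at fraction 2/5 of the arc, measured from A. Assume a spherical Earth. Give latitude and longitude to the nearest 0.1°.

Convert each endpoint to a unit vector on the sphere (x = cos φ cos λ, y = cos φ sin λ, z = sin φ).
The central angle between the endpoints is δ = arccos(p₁·p₂) ≈ 1.990 rad (114.0°).
Interpolate at f = 2/5 with slerp weights a = sin((1−f)δ)/sin δ ≈ 1.018, b = sin(fδ)/sin δ ≈ 0.782.
p = a·p₁ + b·p₂ ≈ (0.191, 0.916, 0.353); φ = arcsin(p_z) ≈ 20.69°, λ = atan2(p_y, p_x) ≈ 78.25°.

≈ (20.7°N, 78.2°E)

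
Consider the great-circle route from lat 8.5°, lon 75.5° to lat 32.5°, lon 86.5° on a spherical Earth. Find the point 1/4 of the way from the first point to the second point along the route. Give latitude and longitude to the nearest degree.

≈ lat 15°, lon 78°

Write both endpoints as unit vectors p₁, p₂ with components (cos φ cos λ, cos φ sin λ, sin φ).
The central angle between the endpoints is δ = arccos(p₁·p₂) ≈ 0.455 rad (26.1°).
Interpolate at f = 1/4 with slerp weights a = sin((1−f)δ)/sin δ ≈ 0.762, b = sin(fδ)/sin δ ≈ 0.258.
p = a·p₁ + b·p₂ ≈ (0.202, 0.947, 0.251); φ = arcsin(p_z) ≈ 14.56°, λ = atan2(p_y, p_x) ≈ 77.96°.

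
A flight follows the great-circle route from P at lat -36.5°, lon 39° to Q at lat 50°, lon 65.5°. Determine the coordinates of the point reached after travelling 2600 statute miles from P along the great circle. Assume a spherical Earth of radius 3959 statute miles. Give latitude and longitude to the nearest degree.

Convert each endpoint to a unit vector on the sphere (x = cos φ cos λ, y = cos φ sin λ, z = sin φ).
The central angle between the endpoints is δ = arccos(p₁·p₂) ≈ 1.564 rad (89.6°). The total great-circle distance is δ·R ≈ 1.564 × 3959 ≈ 6192 mi, so the target fraction is f = 2600/6192 ≈ 0.420.
Interpolate at f ≈ 0.420 with slerp weights a = sin((1−f)δ)/sin δ ≈ 0.788, b = sin(fδ)/sin δ ≈ 0.611.
p = a·p₁ + b·p₂ ≈ (0.655, 0.756, -0.001); φ = arcsin(p_z) ≈ -0.05°, λ = atan2(p_y, p_x) ≈ 49.09°.

≈ lat 0°, lon 49°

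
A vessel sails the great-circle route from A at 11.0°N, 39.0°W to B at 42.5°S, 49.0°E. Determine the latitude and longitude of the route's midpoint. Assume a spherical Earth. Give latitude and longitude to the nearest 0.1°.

≈ 21.2°S, 2.8°W

From cos δ = sin φ₁ sin φ₂ + cos φ₁ cos φ₂ cos Δλ, the central angle is δ ≈ 1.675 rad (95.9°).
Interpolate at f = 1/2 with slerp weights a = sin((1−f)δ)/sin δ ≈ 0.747, b = sin(fδ)/sin δ ≈ 0.747.
p = a·p₁ + b·p₂ ≈ (0.931, -0.046, -0.362); φ = arcsin(p_z) ≈ -21.23°, λ = atan2(p_y, p_x) ≈ -2.82°.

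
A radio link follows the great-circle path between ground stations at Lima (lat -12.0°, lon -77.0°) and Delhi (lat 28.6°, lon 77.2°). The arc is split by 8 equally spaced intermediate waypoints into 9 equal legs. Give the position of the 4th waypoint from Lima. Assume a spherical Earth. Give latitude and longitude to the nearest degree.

From cos δ = sin φ₁ sin φ₂ + cos φ₁ cos φ₂ cos Δλ, the central angle is δ ≈ 2.632 rad (150.8°).
Interpolate at f = 4/9 with slerp weights a = sin((1−f)δ)/sin δ ≈ 2.036, b = sin(fδ)/sin δ ≈ 1.886.
p = a·p₁ + b·p₂ ≈ (0.815, -0.326, 0.479); φ = arcsin(p_z) ≈ 28.64°, λ = atan2(p_y, p_x) ≈ -21.82°.

≈ lat 29°, lon -22°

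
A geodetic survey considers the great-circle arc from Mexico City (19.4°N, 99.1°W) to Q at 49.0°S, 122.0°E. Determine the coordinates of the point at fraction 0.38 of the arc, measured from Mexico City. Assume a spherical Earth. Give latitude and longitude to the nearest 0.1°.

Convert each endpoint to a unit vector on the sphere (x = cos φ cos λ, y = cos φ sin λ, z = sin φ).
The central angle between the endpoints is δ = arccos(p₁·p₂) ≈ 2.370 rad (135.8°).
Interpolate at f = 0.38 with slerp weights a = sin((1−f)δ)/sin δ ≈ 1.427, b = sin(fδ)/sin δ ≈ 1.124.
p = a·p₁ + b·p₂ ≈ (-0.604, -0.704, -0.375); φ = arcsin(p_z) ≈ -21.99°, λ = atan2(p_y, p_x) ≈ -130.63°.

≈ 22.0°S, 130.6°W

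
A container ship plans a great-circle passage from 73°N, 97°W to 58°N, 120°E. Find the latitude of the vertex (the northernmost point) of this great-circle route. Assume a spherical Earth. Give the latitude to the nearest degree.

≈ 83°N

The great circle lies in the plane with unit normal n̂ = (p₁ × p₂)/|p₁ × p₂|.
Here n̂_z ≈ -0.128; the vertex latitude is φ_max = arccos|n̂_z| ≈ 82.6°.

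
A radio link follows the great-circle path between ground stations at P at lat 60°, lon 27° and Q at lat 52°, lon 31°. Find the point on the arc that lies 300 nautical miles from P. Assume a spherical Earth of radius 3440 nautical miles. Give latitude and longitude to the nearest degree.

Convert each endpoint to a unit vector on the sphere (x = cos φ cos λ, y = cos φ sin λ, z = sin φ).
The central angle between the endpoints is δ = arccos(p₁·p₂) ≈ 0.145 rad (8.3°). The total great-circle distance is δ·R ≈ 0.145 × 3440 ≈ 499 nmi, so the target fraction is f = 300/499 ≈ 0.602.
Interpolate at f ≈ 0.602 with slerp weights a = sin((1−f)δ)/sin δ ≈ 0.399, b = sin(fδ)/sin δ ≈ 0.603.
p = a·p₁ + b·p₂ ≈ (0.496, 0.282, 0.821); φ = arcsin(p_z) ≈ 55.20°, λ = atan2(p_y, p_x) ≈ 29.60°.

≈ lat 55°, lon 30°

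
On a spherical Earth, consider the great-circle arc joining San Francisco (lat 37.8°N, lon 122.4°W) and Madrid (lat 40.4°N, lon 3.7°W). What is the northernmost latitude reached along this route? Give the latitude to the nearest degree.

The great circle lies in the plane with unit normal n̂ = (p₁ × p₂)/|p₁ × p₂|.
Here n̂_z ≈ +0.531; the vertex latitude is φ_max = arccos|n̂_z| ≈ 57.9°.
Check via Clairaut: cos φ_max = |cos φ₁| · sin C = cos(37.8°)·sin(42.2°) ≈ 0.531, again giving ≈ 57.9°.

≈ 58°N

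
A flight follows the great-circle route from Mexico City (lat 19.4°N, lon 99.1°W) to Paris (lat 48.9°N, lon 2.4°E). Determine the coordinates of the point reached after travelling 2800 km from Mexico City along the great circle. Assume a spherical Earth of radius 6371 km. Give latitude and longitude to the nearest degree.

From cos δ = sin φ₁ sin φ₂ + cos φ₁ cos φ₂ cos Δλ, the central angle is δ ≈ 1.444 rad (82.7°). The total great-circle distance is δ·R ≈ 1.444 × 6371 ≈ 9198 km, so the target fraction is f = 2800/9198 ≈ 0.304.
Interpolate at f ≈ 0.304 with slerp weights a = sin((1−f)δ)/sin δ ≈ 0.851, b = sin(fδ)/sin δ ≈ 0.429.
p = a·p₁ + b·p₂ ≈ (0.155, -0.780, 0.606); φ = arcsin(p_z) ≈ 37.28°, λ = atan2(p_y, p_x) ≈ -78.78°.

≈ lat 37°N, lon 79°W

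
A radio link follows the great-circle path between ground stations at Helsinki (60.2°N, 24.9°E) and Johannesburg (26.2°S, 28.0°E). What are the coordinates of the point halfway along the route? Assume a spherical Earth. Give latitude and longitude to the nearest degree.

≈ 17°N, 27°E

Convert each endpoint to a unit vector on the sphere (x = cos φ cos λ, y = cos φ sin λ, z = sin φ).
The central angle between the endpoints is δ = arccos(p₁·p₂) ≈ 1.509 rad (86.4°).
Interpolate at f = 1/2 with slerp weights a = sin((1−f)δ)/sin δ ≈ 0.686, b = sin(fδ)/sin δ ≈ 0.686.
p = a·p₁ + b·p₂ ≈ (0.853, 0.433, 0.292); φ = arcsin(p_z) ≈ 17.01°, λ = atan2(p_y, p_x) ≈ 26.90°.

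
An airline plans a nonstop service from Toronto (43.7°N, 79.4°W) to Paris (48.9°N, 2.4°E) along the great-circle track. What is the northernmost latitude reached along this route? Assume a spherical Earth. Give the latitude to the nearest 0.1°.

The great circle lies in the plane with unit normal n̂ = (p₁ × p₂)/|p₁ × p₂|.
Here n̂_z ≈ +0.582; the vertex latitude is φ_max = arccos|n̂_z| ≈ 54.4°.

≈ 54.4°N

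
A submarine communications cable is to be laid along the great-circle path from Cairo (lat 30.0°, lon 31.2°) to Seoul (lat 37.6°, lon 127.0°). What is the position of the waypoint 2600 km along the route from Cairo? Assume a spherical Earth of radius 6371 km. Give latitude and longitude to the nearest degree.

≈ lat 41°, lon 57°

Convert each endpoint to a unit vector on the sphere (x = cos φ cos λ, y = cos φ sin λ, z = sin φ).
The central angle between the endpoints is δ = arccos(p₁·p₂) ≈ 1.333 rad (76.4°). The total great-circle distance is δ·R ≈ 1.333 × 6371 ≈ 8491 km, so the target fraction is f = 2600/8491 ≈ 0.306.
Interpolate at f ≈ 0.306 with slerp weights a = sin((1−f)δ)/sin δ ≈ 0.822, b = sin(fδ)/sin δ ≈ 0.408.
p = a·p₁ + b·p₂ ≈ (0.414, 0.627, 0.660); φ = arcsin(p_z) ≈ 41.30°, λ = atan2(p_y, p_x) ≈ 56.57°.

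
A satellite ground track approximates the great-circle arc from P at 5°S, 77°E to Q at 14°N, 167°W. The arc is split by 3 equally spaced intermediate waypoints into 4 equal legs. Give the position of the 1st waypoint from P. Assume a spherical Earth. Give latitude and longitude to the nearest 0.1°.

≈ 2.0°N, 105.3°E

Write both endpoints as unit vectors p₁, p₂ with components (cos φ cos λ, cos φ sin λ, sin φ).
The central angle between the endpoints is δ = arccos(p₁·p₂) ≈ 2.032 rad (116.4°).
Interpolate at f = 1/4 with slerp weights a = sin((1−f)δ)/sin δ ≈ 1.115, b = sin(fδ)/sin δ ≈ 0.543.
p = a·p₁ + b·p₂ ≈ (-0.263, 0.964, 0.034); φ = arcsin(p_z) ≈ 1.96°, λ = atan2(p_y, p_x) ≈ 105.29°.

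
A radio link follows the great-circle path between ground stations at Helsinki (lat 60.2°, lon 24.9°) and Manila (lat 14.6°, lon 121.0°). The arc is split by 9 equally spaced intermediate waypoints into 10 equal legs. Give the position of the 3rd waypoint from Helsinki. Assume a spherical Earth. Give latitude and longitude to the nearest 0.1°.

≈ lat 56.7°, lon 71.5°

Write both endpoints as unit vectors p₁, p₂ with components (cos φ cos λ, cos φ sin λ, sin φ).
The central angle between the endpoints is δ = arccos(p₁·p₂) ≈ 1.402 rad (80.3°).
Interpolate at f = 3/10 with slerp weights a = sin((1−f)δ)/sin δ ≈ 0.843, b = sin(fδ)/sin δ ≈ 0.414.
p = a·p₁ + b·p₂ ≈ (0.174, 0.520, 0.836); φ = arcsin(p_z) ≈ 56.75°, λ = atan2(p_y, p_x) ≈ 71.53°.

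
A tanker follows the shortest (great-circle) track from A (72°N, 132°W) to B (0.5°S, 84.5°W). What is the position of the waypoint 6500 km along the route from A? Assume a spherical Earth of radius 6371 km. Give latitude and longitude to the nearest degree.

≈ (19°N, 89°W)

Write both endpoints as unit vectors p₁, p₂ with components (cos φ cos λ, cos φ sin λ, sin φ).
The central angle between the endpoints is δ = arccos(p₁·p₂) ≈ 1.369 rad (78.4°). The total great-circle distance is δ·R ≈ 1.369 × 6371 ≈ 8722 km, so the target fraction is f = 6500/8722 ≈ 0.745.
Interpolate at f ≈ 0.745 with slerp weights a = sin((1−f)δ)/sin δ ≈ 0.349, b = sin(fδ)/sin δ ≈ 0.870.
p = a·p₁ + b·p₂ ≈ (0.011, -0.946, 0.324); φ = arcsin(p_z) ≈ 18.91°, λ = atan2(p_y, p_x) ≈ -89.32°.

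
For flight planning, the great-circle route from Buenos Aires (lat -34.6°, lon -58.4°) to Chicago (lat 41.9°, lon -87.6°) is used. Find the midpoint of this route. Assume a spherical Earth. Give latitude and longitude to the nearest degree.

≈ lat 4°, lon -72°

Convert each endpoint to a unit vector on the sphere (x = cos φ cos λ, y = cos φ sin λ, z = sin φ).
The central angle between the endpoints is δ = arccos(p₁·p₂) ≈ 1.415 rad (81.0°).
Interpolate at f = 1/2 with slerp weights a = sin((1−f)δ)/sin δ ≈ 0.658, b = sin(fδ)/sin δ ≈ 0.658.
p = a·p₁ + b·p₂ ≈ (0.304, -0.950, 0.066); φ = arcsin(p_z) ≈ 3.77°, λ = atan2(p_y, p_x) ≈ -72.25°.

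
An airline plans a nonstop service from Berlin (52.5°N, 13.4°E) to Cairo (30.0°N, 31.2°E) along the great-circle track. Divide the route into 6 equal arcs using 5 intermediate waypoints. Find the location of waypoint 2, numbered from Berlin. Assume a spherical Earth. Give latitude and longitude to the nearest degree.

Convert each endpoint to a unit vector on the sphere (x = cos φ cos λ, y = cos φ sin λ, z = sin φ).
The central angle between the endpoints is δ = arccos(p₁·p₂) ≈ 0.454 rad (26.0°).
Interpolate at f = 2/6 with slerp weights a = sin((1−f)δ)/sin δ ≈ 0.680, b = sin(fδ)/sin δ ≈ 0.344.
p = a·p₁ + b·p₂ ≈ (0.657, 0.250, 0.711); φ = arcsin(p_z) ≈ 45.32°, λ = atan2(p_y, p_x) ≈ 20.84°.

≈ 45°N, 21°E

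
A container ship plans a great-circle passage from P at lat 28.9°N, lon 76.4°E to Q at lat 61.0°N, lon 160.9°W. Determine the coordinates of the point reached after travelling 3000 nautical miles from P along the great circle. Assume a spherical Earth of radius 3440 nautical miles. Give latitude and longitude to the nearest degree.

≈ lat 67°N, lon 131°E

Write both endpoints as unit vectors p₁, p₂ with components (cos φ cos λ, cos φ sin λ, sin φ).
The central angle between the endpoints is δ = arccos(p₁·p₂) ≈ 1.376 rad (78.8°). The total great-circle distance is δ·R ≈ 1.376 × 3440 ≈ 4734 nmi, so the target fraction is f = 3000/4734 ≈ 0.634.
Interpolate at f ≈ 0.634 with slerp weights a = sin((1−f)δ)/sin δ ≈ 0.492, b = sin(fδ)/sin δ ≈ 0.780.
p = a·p₁ + b·p₂ ≈ (-0.256, 0.295, 0.920); φ = arcsin(p_z) ≈ 67.00°, λ = atan2(p_y, p_x) ≈ 130.96°.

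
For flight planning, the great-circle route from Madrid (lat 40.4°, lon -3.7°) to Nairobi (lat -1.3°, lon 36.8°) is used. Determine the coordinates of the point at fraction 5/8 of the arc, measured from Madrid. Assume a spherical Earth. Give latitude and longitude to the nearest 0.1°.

Convert each endpoint to a unit vector on the sphere (x = cos φ cos λ, y = cos φ sin λ, z = sin φ).
The central angle between the endpoints is δ = arccos(p₁·p₂) ≈ 0.971 rad (55.7°).
Interpolate at f = 5/8 with slerp weights a = sin((1−f)δ)/sin δ ≈ 0.431, b = sin(fδ)/sin δ ≈ 0.691.
p = a·p₁ + b·p₂ ≈ (0.881, 0.393, 0.264); φ = arcsin(p_z) ≈ 15.31°, λ = atan2(p_y, p_x) ≈ 24.02°.

≈ lat 15.3°, lon 24.0°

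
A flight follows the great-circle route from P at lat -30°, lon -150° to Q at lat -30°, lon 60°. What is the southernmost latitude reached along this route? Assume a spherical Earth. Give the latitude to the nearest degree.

The great circle lies in the plane with unit normal n̂ = (p₁ × p₂)/|p₁ × p₂|.
Here n̂_z ≈ -0.409; the vertex latitude is φ_max = arccos|n̂_z| ≈ 65.9°.

≈ -66°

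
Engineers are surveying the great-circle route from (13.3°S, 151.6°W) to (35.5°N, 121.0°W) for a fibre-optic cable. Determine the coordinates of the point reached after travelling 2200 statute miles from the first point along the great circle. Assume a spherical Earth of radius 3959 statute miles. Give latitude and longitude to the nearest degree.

≈ (15°N, 136°W)

Convert each endpoint to a unit vector on the sphere (x = cos φ cos λ, y = cos φ sin λ, z = sin φ).
The central angle between the endpoints is δ = arccos(p₁·p₂) ≈ 0.990 rad (56.7°). The total great-circle distance is δ·R ≈ 0.990 × 3959 ≈ 3921 mi, so the target fraction is f = 2200/3921 ≈ 0.561.
Interpolate at f ≈ 0.561 with slerp weights a = sin((1−f)δ)/sin δ ≈ 0.504, b = sin(fδ)/sin δ ≈ 0.631.
p = a·p₁ + b·p₂ ≈ (-0.696, -0.673, 0.250); φ = arcsin(p_z) ≈ 14.51°, λ = atan2(p_y, p_x) ≈ -135.93°.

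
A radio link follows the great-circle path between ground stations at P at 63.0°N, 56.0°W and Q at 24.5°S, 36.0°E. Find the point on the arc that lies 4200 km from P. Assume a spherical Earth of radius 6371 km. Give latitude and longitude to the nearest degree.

≈ 41°N, 3°W

Convert each endpoint to a unit vector on the sphere (x = cos φ cos λ, y = cos φ sin λ, z = sin φ).
The central angle between the endpoints is δ = arccos(p₁·p₂) ≈ 1.965 rad (112.6°). The total great-circle distance is δ·R ≈ 1.965 × 6371 ≈ 12518 km, so the target fraction is f = 4200/12518 ≈ 0.336.
Interpolate at f ≈ 0.336 with slerp weights a = sin((1−f)δ)/sin δ ≈ 1.045, b = sin(fδ)/sin δ ≈ 0.663.
p = a·p₁ + b·p₂ ≈ (0.754, -0.039, 0.656); φ = arcsin(p_z) ≈ 41.01°, λ = atan2(p_y, p_x) ≈ -2.93°.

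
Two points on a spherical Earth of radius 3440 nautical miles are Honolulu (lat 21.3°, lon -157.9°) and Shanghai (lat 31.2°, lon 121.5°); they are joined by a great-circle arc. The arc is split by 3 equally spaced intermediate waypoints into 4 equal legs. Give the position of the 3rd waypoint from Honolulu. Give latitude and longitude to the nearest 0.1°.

≈ lat 33.9°, lon 142.5°

From cos δ = sin φ₁ sin φ₂ + cos φ₁ cos φ₂ cos Δλ, the central angle is δ ≈ 1.247 rad (71.4°).
Interpolate at f = 3/4 with slerp weights a = sin((1−f)δ)/sin δ ≈ 0.324, b = sin(fδ)/sin δ ≈ 0.849.
p = a·p₁ + b·p₂ ≈ (-0.659, 0.506, 0.557); φ = arcsin(p_z) ≈ 33.86°, λ = atan2(p_y, p_x) ≈ 142.48°.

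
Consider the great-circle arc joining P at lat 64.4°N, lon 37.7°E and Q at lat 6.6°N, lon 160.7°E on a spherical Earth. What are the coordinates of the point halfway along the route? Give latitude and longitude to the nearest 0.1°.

≈ lat 50.4°N, lon 135.2°E

Convert each endpoint to a unit vector on the sphere (x = cos φ cos λ, y = cos φ sin λ, z = sin φ).
The central angle between the endpoints is δ = arccos(p₁·p₂) ≈ 1.701 rad (97.5°).
Interpolate at f = 1/2 with slerp weights a = sin((1−f)δ)/sin δ ≈ 0.758, b = sin(fδ)/sin δ ≈ 0.758.
p = a·p₁ + b·p₂ ≈ (-0.452, 0.449, 0.771); φ = arcsin(p_z) ≈ 50.43°, λ = atan2(p_y, p_x) ≈ 135.15°.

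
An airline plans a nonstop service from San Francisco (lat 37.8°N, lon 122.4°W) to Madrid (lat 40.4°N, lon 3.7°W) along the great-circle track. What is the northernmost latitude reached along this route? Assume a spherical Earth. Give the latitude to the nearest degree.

≈ 58°N

The great circle lies in the plane with unit normal n̂ = (p₁ × p₂)/|p₁ × p₂|.
Here n̂_z ≈ +0.531; the vertex latitude is φ_max = arccos|n̂_z| ≈ 57.9°.
Check via Clairaut: cos φ_max = |cos φ₁| · sin C = cos(37.8°)·sin(42.2°) ≈ 0.531, again giving ≈ 57.9°.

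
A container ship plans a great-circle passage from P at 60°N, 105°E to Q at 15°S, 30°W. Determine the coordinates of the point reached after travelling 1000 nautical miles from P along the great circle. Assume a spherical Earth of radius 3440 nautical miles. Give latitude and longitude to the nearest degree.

The haversine formula gives a central angle δ ≈ 2.172 rad (124.4°) between the endpoints. The total great-circle distance is δ·R ≈ 2.172 × 3440 ≈ 7472 nmi, so the target fraction is f = 1000/7472 ≈ 0.134.
Interpolate at f ≈ 0.134 with slerp weights a = sin((1−f)δ)/sin δ ≈ 1.155, b = sin(fδ)/sin δ ≈ 0.348.
p = a·p₁ + b·p₂ ≈ (0.141, 0.390, 0.910); φ = arcsin(p_z) ≈ 65.50°, λ = atan2(p_y, p_x) ≈ 70.07°.

≈ 66°N, 70°E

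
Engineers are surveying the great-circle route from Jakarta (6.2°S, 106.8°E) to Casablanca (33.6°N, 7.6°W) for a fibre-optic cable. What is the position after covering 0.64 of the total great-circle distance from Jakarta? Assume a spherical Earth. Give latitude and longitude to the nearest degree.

Write both endpoints as unit vectors p₁, p₂ with components (cos φ cos λ, cos φ sin λ, sin φ).
The central angle between the endpoints is δ = arccos(p₁·p₂) ≈ 1.984 rad (113.7°).
Interpolate at f = 0.64 with slerp weights a = sin((1−f)δ)/sin δ ≈ 0.715, b = sin(fδ)/sin δ ≈ 1.043.
p = a·p₁ + b·p₂ ≈ (0.656, 0.566, 0.500); φ = arcsin(p_z) ≈ 29.99°, λ = atan2(p_y, p_x) ≈ 40.81°.

≈ 30°N, 41°E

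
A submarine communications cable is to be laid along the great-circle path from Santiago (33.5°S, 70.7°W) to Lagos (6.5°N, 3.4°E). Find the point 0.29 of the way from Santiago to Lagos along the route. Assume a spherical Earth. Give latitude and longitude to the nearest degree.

Convert each endpoint to a unit vector on the sphere (x = cos φ cos λ, y = cos φ sin λ, z = sin φ).
The central angle between the endpoints is δ = arccos(p₁·p₂) ≈ 1.406 rad (80.5°).
Interpolate at f = 0.29 with slerp weights a = sin((1−f)δ)/sin δ ≈ 0.852, b = sin(fδ)/sin δ ≈ 0.402.
p = a·p₁ + b·p₂ ≈ (0.633, -0.647, -0.425); φ = arcsin(p_z) ≈ -25.13°, λ = atan2(p_y, p_x) ≈ -45.60°.

≈ 25°S, 46°W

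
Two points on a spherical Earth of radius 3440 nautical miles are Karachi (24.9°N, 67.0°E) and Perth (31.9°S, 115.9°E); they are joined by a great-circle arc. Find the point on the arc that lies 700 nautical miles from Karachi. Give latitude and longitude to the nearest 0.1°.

≈ 16.0°N, 75.1°E

From cos δ = sin φ₁ sin φ₂ + cos φ₁ cos φ₂ cos Δλ, the central angle is δ ≈ 1.283 rad (73.5°). The total great-circle distance is δ·R ≈ 1.283 × 3440 ≈ 4414 nmi, so the target fraction is f = 700/4414 ≈ 0.159.
Interpolate at f ≈ 0.159 with slerp weights a = sin((1−f)δ)/sin δ ≈ 0.920, b = sin(fδ)/sin δ ≈ 0.211.
p = a·p₁ + b·p₂ ≈ (0.248, 0.929, 0.276); φ = arcsin(p_z) ≈ 16.01°, λ = atan2(p_y, p_x) ≈ 75.06°.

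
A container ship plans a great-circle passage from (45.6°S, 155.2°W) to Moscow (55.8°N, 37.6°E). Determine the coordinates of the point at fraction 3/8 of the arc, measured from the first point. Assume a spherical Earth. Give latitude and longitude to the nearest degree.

The haversine formula gives a central angle δ ≈ 2.915 rad (167.0°) between the endpoints.
Interpolate at f = 3/8 with slerp weights a = sin((1−f)δ)/sin δ ≈ 4.310, b = sin(fδ)/sin δ ≈ 3.952.
p = a·p₁ + b·p₂ ≈ (-0.978, 0.090, 0.189); φ = arcsin(p_z) ≈ 10.88°, λ = atan2(p_y, p_x) ≈ 174.73°.

≈ (11°N, 175°E)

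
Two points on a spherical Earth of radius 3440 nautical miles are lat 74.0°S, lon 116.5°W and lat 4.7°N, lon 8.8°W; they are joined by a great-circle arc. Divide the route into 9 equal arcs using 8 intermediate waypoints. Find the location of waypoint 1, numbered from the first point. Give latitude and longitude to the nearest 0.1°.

Write both endpoints as unit vectors p₁, p₂ with components (cos φ cos λ, cos φ sin λ, sin φ).
The central angle between the endpoints is δ = arccos(p₁·p₂) ≈ 1.734 rad (99.3°).
Interpolate at f = 1/9 with slerp weights a = sin((1−f)δ)/sin δ ≈ 1.013, b = sin(fδ)/sin δ ≈ 0.194.
p = a·p₁ + b·p₂ ≈ (0.067, -0.279, -0.958); φ = arcsin(p_z) ≈ -73.31°, λ = atan2(p_y, p_x) ≈ -76.61°.

≈ lat 73.3°S, lon 76.6°W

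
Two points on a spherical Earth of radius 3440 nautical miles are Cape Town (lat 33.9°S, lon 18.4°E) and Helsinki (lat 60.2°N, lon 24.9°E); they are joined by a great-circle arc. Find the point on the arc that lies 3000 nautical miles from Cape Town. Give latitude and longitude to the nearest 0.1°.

≈ lat 16.0°N, lon 21.0°E

Convert each endpoint to a unit vector on the sphere (x = cos φ cos λ, y = cos φ sin λ, z = sin φ).
The central angle between the endpoints is δ = arccos(p₁·p₂) ≈ 1.645 rad (94.3°). The total great-circle distance is δ·R ≈ 1.645 × 3440 ≈ 5659 nmi, so the target fraction is f = 3000/5659 ≈ 0.530.
Interpolate at f ≈ 0.530 with slerp weights a = sin((1−f)δ)/sin δ ≈ 0.700, b = sin(fδ)/sin δ ≈ 0.768.
p = a·p₁ + b·p₂ ≈ (0.898, 0.344, 0.276); φ = arcsin(p_z) ≈ 16.01°, λ = atan2(p_y, p_x) ≈ 20.98°.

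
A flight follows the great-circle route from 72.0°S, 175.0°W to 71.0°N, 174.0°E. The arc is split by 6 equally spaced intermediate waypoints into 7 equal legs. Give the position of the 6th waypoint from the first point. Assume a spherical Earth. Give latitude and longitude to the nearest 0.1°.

≈ 50.6°N, 177.1°E

Write both endpoints as unit vectors p₁, p₂ with components (cos φ cos λ, cos φ sin λ, sin φ).
The central angle between the endpoints is δ = arccos(p₁·p₂) ≈ 2.499 rad (143.2°).
Interpolate at f = 6/7 with slerp weights a = sin((1−f)δ)/sin δ ≈ 0.583, b = sin(fδ)/sin δ ≈ 1.404.
p = a·p₁ + b·p₂ ≈ (-0.634, 0.032, 0.773); φ = arcsin(p_z) ≈ 50.60°, λ = atan2(p_y, p_x) ≈ 177.10°.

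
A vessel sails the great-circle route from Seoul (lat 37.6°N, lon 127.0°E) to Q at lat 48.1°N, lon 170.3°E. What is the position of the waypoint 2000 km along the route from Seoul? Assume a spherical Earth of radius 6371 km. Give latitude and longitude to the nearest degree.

The haversine formula gives a central angle δ ≈ 0.575 rad (32.9°) between the endpoints. The total great-circle distance is δ·R ≈ 0.575 × 6371 ≈ 3663 km, so the target fraction is f = 2000/3663 ≈ 0.546.
Interpolate at f ≈ 0.546 with slerp weights a = sin((1−f)δ)/sin δ ≈ 0.475, b = sin(fδ)/sin δ ≈ 0.568.
p = a·p₁ + b·p₂ ≈ (-0.600, 0.364, 0.712); φ = arcsin(p_z) ≈ 45.42°, λ = atan2(p_y, p_x) ≈ 148.75°.

≈ lat 45°N, lon 149°E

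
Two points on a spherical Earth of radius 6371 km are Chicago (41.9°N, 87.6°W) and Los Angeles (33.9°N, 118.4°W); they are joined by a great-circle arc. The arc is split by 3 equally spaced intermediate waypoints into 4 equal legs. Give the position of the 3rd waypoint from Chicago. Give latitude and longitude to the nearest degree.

Convert each endpoint to a unit vector on the sphere (x = cos φ cos λ, y = cos φ sin λ, z = sin φ).
The central angle between the endpoints is δ = arccos(p₁·p₂) ≈ 0.444 rad (25.4°).
Interpolate at f = 3/4 with slerp weights a = sin((1−f)δ)/sin δ ≈ 0.258, b = sin(fδ)/sin δ ≈ 0.761.
p = a·p₁ + b·p₂ ≈ (-0.292, -0.747, 0.597); φ = arcsin(p_z) ≈ 36.63°, λ = atan2(p_y, p_x) ≈ -111.37°.

≈ 37°N, 111°W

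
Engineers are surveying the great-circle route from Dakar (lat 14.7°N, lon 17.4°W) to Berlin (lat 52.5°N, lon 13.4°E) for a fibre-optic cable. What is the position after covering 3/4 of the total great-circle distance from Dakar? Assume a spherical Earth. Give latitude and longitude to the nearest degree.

≈ lat 44°N, lon 2°E

Write both endpoints as unit vectors p₁, p₂ with components (cos φ cos λ, cos φ sin λ, sin φ).
The central angle between the endpoints is δ = arccos(p₁·p₂) ≈ 0.785 rad (45.0°).
Interpolate at f = 3/4 with slerp weights a = sin((1−f)δ)/sin δ ≈ 0.276, b = sin(fδ)/sin δ ≈ 0.786.
p = a·p₁ + b·p₂ ≈ (0.720, 0.031, 0.693); φ = arcsin(p_z) ≈ 43.90°, λ = atan2(p_y, p_x) ≈ 2.47°.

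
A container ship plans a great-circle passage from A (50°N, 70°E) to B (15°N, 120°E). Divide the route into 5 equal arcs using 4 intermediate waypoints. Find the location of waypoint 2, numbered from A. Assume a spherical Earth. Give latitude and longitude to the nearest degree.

From cos δ = sin φ₁ sin φ₂ + cos φ₁ cos φ₂ cos Δλ, the central angle is δ ≈ 0.931 rad (53.3°).
Interpolate at f = 2/5 with slerp weights a = sin((1−f)δ)/sin δ ≈ 0.661, b = sin(fδ)/sin δ ≈ 0.454.
p = a·p₁ + b·p₂ ≈ (-0.074, 0.778, 0.623); φ = arcsin(p_z) ≈ 38.57°, λ = atan2(p_y, p_x) ≈ 95.42°.

≈ (39°N, 95°E)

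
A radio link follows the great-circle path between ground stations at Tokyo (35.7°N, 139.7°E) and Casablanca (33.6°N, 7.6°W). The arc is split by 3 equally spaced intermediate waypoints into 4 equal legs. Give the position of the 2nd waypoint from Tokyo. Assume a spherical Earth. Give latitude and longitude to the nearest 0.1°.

≈ 67.8°N, 63.6°E

Convert each endpoint to a unit vector on the sphere (x = cos φ cos λ, y = cos φ sin λ, z = sin φ).
The central angle between the endpoints is δ = arccos(p₁·p₂) ≈ 1.820 rad (104.3°).
Interpolate at f = 2/4 with slerp weights a = sin((1−f)δ)/sin δ ≈ 0.814, b = sin(fδ)/sin δ ≈ 0.814.
p = a·p₁ + b·p₂ ≈ (0.168, 0.338, 0.926); φ = arcsin(p_z) ≈ 67.82°, λ = atan2(p_y, p_x) ≈ 63.58°.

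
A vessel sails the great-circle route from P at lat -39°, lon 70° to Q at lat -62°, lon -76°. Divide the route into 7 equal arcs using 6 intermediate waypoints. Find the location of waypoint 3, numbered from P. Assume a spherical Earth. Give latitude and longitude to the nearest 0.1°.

Convert each endpoint to a unit vector on the sphere (x = cos φ cos λ, y = cos φ sin λ, z = sin φ).
The central angle between the endpoints is δ = arccos(p₁·p₂) ≈ 1.315 rad (75.3°).
Interpolate at f = 3/7 with slerp weights a = sin((1−f)δ)/sin δ ≈ 0.706, b = sin(fδ)/sin δ ≈ 0.552.
p = a·p₁ + b·p₂ ≈ (0.250, 0.264, -0.932); φ = arcsin(p_z) ≈ -68.68°, λ = atan2(p_y, p_x) ≈ 46.51°.

≈ lat -68.7°, lon 46.5°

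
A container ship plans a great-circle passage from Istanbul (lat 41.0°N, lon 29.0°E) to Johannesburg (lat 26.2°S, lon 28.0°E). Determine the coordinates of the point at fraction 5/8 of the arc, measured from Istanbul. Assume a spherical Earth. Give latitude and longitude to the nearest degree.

Convert each endpoint to a unit vector on the sphere (x = cos φ cos λ, y = cos φ sin λ, z = sin φ).
The central angle between the endpoints is δ = arccos(p₁·p₂) ≈ 1.173 rad (67.2°).
Interpolate at f = 5/8 with slerp weights a = sin((1−f)δ)/sin δ ≈ 0.462, b = sin(fδ)/sin δ ≈ 0.726.
p = a·p₁ + b·p₂ ≈ (0.880, 0.475, -0.017); φ = arcsin(p_z) ≈ -1.00°, λ = atan2(p_y, p_x) ≈ 28.35°.

≈ lat 1°S, lon 28°E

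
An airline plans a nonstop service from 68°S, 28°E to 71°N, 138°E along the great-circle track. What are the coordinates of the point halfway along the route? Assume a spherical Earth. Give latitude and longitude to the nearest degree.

≈ 3°N, 77°E

The haversine formula gives a central angle δ ≈ 2.735 rad (156.7°) between the endpoints.
Interpolate at f = 1/2 with slerp weights a = sin((1−f)δ)/sin δ ≈ 2.475, b = sin(fδ)/sin δ ≈ 2.475.
p = a·p₁ + b·p₂ ≈ (0.220, 0.974, 0.045); φ = arcsin(p_z) ≈ 2.60°, λ = atan2(p_y, p_x) ≈ 77.29°.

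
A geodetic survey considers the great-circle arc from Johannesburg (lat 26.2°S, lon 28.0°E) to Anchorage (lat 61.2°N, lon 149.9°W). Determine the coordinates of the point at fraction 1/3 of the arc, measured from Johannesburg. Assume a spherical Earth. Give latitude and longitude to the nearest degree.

Convert each endpoint to a unit vector on the sphere (x = cos φ cos λ, y = cos φ sin λ, z = sin φ).
The central angle between the endpoints is δ = arccos(p₁·p₂) ≈ 2.530 rad (145.0°).
Interpolate at f = 1/3 with slerp weights a = sin((1−f)δ)/sin δ ≈ 1.730, b = sin(fδ)/sin δ ≈ 1.301.
p = a·p₁ + b·p₂ ≈ (0.829, 0.415, 0.376); φ = arcsin(p_z) ≈ 22.10°, λ = atan2(p_y, p_x) ≈ 26.58°.

≈ lat 22°N, lon 27°E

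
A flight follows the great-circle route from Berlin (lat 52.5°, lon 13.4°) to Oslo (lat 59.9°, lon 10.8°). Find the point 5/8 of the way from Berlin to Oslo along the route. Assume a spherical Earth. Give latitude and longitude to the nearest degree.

≈ lat 57°, lon 12°

Write both endpoints as unit vectors p₁, p₂ with components (cos φ cos λ, cos φ sin λ, sin φ).
The central angle between the endpoints is δ = arccos(p₁·p₂) ≈ 0.132 rad (7.5°).
Interpolate at f = 5/8 with slerp weights a = sin((1−f)δ)/sin δ ≈ 0.376, b = sin(fδ)/sin δ ≈ 0.626.
p = a·p₁ + b·p₂ ≈ (0.531, 0.112, 0.840); φ = arcsin(p_z) ≈ 57.13°, λ = atan2(p_y, p_x) ≈ 11.90°.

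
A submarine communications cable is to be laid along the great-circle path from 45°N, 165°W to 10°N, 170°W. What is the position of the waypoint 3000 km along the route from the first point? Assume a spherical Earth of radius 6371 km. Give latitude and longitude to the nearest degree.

The haversine formula gives a central angle δ ≈ 0.615 rad (35.3°) between the endpoints. The total great-circle distance is δ·R ≈ 0.615 × 6371 ≈ 3921 km, so the target fraction is f = 3000/3921 ≈ 0.765.
Interpolate at f ≈ 0.765 with slerp weights a = sin((1−f)δ)/sin δ ≈ 0.250, b = sin(fδ)/sin δ ≈ 0.786.
p = a·p₁ + b·p₂ ≈ (-0.933, -0.180, 0.313); φ = arcsin(p_z) ≈ 18.24°, λ = atan2(p_y, p_x) ≈ -169.07°.

≈ 18°N, 169°W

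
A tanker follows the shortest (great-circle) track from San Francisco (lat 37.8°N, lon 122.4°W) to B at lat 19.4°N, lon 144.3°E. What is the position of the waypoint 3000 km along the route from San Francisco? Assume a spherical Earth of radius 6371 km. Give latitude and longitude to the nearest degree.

≈ lat 41°N, lon 157°W

Write both endpoints as unit vectors p₁, p₂ with components (cos φ cos λ, cos φ sin λ, sin φ).
The central angle between the endpoints is δ = arccos(p₁·p₂) ≈ 1.409 rad (80.8°). The total great-circle distance is δ·R ≈ 1.409 × 6371 ≈ 8979 km, so the target fraction is f = 3000/8979 ≈ 0.334.
Interpolate at f ≈ 0.334 with slerp weights a = sin((1−f)δ)/sin δ ≈ 0.817, b = sin(fδ)/sin δ ≈ 0.460.
p = a·p₁ + b·p₂ ≈ (-0.698, -0.292, 0.654); φ = arcsin(p_z) ≈ 40.81°, λ = atan2(p_y, p_x) ≈ -157.28°.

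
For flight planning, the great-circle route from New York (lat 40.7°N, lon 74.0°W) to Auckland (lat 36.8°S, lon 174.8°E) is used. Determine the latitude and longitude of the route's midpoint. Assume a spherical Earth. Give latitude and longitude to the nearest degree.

Write both endpoints as unit vectors p₁, p₂ with components (cos φ cos λ, cos φ sin λ, sin φ).
The central angle between the endpoints is δ = arccos(p₁·p₂) ≈ 2.227 rad (127.6°).
Interpolate at f = 1/2 with slerp weights a = sin((1−f)δ)/sin δ ≈ 1.132, b = sin(fδ)/sin δ ≈ 1.132.
p = a·p₁ + b·p₂ ≈ (-0.666, -0.743, 0.060); φ = arcsin(p_z) ≈ 3.45°, λ = atan2(p_y, p_x) ≈ -131.89°.

≈ lat 3°N, lon 132°W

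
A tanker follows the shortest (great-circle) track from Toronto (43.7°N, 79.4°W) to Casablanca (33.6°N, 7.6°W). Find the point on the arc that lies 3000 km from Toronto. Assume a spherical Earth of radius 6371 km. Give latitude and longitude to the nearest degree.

Write both endpoints as unit vectors p₁, p₂ with components (cos φ cos λ, cos φ sin λ, sin φ).
The central angle between the endpoints is δ = arccos(p₁·p₂) ≈ 0.964 rad (55.2°). The total great-circle distance is δ·R ≈ 0.964 × 6371 ≈ 6140 km, so the target fraction is f = 3000/6140 ≈ 0.489.
Interpolate at f ≈ 0.489 with slerp weights a = sin((1−f)δ)/sin δ ≈ 0.576, b = sin(fδ)/sin δ ≈ 0.552.
p = a·p₁ + b·p₂ ≈ (0.533, -0.470, 0.704); φ = arcsin(p_z) ≈ 44.72°, λ = atan2(p_y, p_x) ≈ -41.44°.

≈ 45°N, 41°W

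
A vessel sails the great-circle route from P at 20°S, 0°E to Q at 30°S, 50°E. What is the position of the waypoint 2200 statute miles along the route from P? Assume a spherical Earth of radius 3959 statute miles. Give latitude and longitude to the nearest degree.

From cos δ = sin φ₁ sin φ₂ + cos φ₁ cos φ₂ cos Δλ, the central angle is δ ≈ 0.804 rad (46.0°). The total great-circle distance is δ·R ≈ 0.804 × 3959 ≈ 3182 mi, so the target fraction is f = 2200/3182 ≈ 0.691.
Interpolate at f ≈ 0.691 with slerp weights a = sin((1−f)δ)/sin δ ≈ 0.341, b = sin(fδ)/sin δ ≈ 0.733.
p = a·p₁ + b·p₂ ≈ (0.728, 0.486, -0.483); φ = arcsin(p_z) ≈ -28.88°, λ = atan2(p_y, p_x) ≈ 33.73°.

≈ 29°S, 34°E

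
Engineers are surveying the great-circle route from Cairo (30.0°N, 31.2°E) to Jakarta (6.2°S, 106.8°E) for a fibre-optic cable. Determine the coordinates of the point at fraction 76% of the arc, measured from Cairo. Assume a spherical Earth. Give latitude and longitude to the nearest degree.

Write both endpoints as unit vectors p₁, p₂ with components (cos φ cos λ, cos φ sin λ, sin φ).
The central angle between the endpoints is δ = arccos(p₁·p₂) ≈ 1.410 rad (80.8°).
Interpolate at f = 0.76 with slerp weights a = sin((1−f)δ)/sin δ ≈ 0.336, b = sin(fδ)/sin δ ≈ 0.889.
p = a·p₁ + b·p₂ ≈ (-0.006, 0.997, 0.072); φ = arcsin(p_z) ≈ 4.13°, λ = atan2(p_y, p_x) ≈ 90.37°.

≈ 4°N, 90°E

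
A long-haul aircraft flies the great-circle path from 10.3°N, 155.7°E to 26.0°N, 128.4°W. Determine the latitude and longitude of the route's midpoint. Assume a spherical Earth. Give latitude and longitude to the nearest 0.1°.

Write both endpoints as unit vectors p₁, p₂ with components (cos φ cos λ, cos φ sin λ, sin φ).
The central angle between the endpoints is δ = arccos(p₁·p₂) ≈ 1.273 rad (72.9°).
Interpolate at f = 1/2 with slerp weights a = sin((1−f)δ)/sin δ ≈ 0.622, b = sin(fδ)/sin δ ≈ 0.622.
p = a·p₁ + b·p₂ ≈ (-0.905, -0.186, 0.384); φ = arcsin(p_z) ≈ 22.56°, λ = atan2(p_y, p_x) ≈ -168.37°.

≈ 22.6°N, 168.4°W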